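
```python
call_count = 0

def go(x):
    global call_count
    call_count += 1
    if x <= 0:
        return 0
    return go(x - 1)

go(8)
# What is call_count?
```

Linear recursion stepping by 1: 9 calls from x=8 down to ≤0.

Answer: 9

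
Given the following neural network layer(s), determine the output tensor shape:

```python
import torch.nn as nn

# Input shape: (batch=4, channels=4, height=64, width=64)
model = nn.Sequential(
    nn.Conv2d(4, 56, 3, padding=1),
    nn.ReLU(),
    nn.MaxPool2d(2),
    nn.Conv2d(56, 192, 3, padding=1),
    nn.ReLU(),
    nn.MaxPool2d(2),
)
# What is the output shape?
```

Input: (4, 4, 64, 64) -> after first Conv2d: (4, 56, 64, 64) -> after first MaxPool2d: (4, 56, 32, 32) -> after second Conv2d: (4, 192, 32, 32) -> Output: (4, 192, 16, 16)

Answer: (4, 192, 16, 16)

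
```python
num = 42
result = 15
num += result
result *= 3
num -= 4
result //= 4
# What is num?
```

Trace:
`num = 42` → num = 42
`result = 15` → result = 15
`num += result` → num = 57
`result *= 3` → result = 45
`num -= 4` → num = 53
`result //= 4` → result = 11
So num = 53

Answer: 53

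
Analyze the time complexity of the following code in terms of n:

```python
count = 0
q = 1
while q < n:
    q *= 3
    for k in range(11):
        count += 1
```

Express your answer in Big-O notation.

Each loop level contributes: log n × 1. Multiplying the contributions gives O(log n).

Answer: O(log n)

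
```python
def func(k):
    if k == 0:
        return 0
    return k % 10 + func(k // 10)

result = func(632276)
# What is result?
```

Sum of digits of 632276: 6 + 7 + 2 + 2 + 3 + 6 = 26

Answer: 26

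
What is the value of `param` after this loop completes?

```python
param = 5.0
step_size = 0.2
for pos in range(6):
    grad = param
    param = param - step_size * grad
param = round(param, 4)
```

Gradient descent: w = 5.0 * (1 - 0.2)^6
`param` takes the values: 5.0 → 4.0 → 3.2 → 2.56 → 2.048 → 1.6384 → 1.31072 → 1.3107

Answer: 1.3107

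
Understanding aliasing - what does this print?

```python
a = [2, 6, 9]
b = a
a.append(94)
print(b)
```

Key concept: basic list aliasing.
Step by step:
`a = [2, 6, 9]` → a = [2, 6, 9]
`b = a` → b = [2, 6, 9] (same object as a)
`a.append(94)` → a = [2, 6, 9, 94] (same object as b); b = [2, 6, 9, 94] (same object as a)
`print(b)` → prints [2, 6, 9, 94]

Answer: [2, 6, 9, 94]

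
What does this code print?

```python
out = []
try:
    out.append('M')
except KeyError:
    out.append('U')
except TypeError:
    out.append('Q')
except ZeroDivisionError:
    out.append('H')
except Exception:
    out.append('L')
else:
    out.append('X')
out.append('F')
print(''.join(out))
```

Execution trace: 'M' (try body, no exception) → 'X' (else) → 'F' (after the try/except). Output: MXF

Answer: MXF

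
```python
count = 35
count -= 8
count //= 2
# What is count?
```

Trace:
`count = 35` → count = 35
`count -= 8` → count = 27
`count //= 2` → count = 13
So count = 13

Answer: 13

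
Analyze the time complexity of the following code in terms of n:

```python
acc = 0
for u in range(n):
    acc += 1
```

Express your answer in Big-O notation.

Each loop level contributes: n. Multiplying the contributions gives O(n).

Answer: O(n)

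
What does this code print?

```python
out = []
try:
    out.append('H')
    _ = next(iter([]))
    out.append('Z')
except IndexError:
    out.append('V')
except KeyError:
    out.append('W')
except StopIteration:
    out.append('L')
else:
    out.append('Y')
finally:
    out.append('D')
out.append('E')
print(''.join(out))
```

Execution trace: 'H' (try body) → 'L' (except StopIteration) → 'D' (finally) → 'E' (after the try/except). Output: HLDE

Answer: HLDE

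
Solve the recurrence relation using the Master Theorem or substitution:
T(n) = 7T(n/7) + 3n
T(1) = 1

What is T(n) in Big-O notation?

By Master Theorem: a=7, b=7, f(n)=3n. Since log_7(7) = 1 and f(n) = Θ(n^1), Case 2 applies. T(n) = O(n log n).

Answer: O(n log n)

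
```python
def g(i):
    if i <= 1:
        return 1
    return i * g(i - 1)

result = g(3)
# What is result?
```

g(3) = 3 * 2 * 1 = 6

Answer: 6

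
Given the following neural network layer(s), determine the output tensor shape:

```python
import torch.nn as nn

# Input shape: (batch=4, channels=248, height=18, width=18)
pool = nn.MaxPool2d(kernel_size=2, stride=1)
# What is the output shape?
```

Input: (4, 248, 18, 18) -> Output: (4, 248, 17, 17)

Answer: (4, 248, 17, 17)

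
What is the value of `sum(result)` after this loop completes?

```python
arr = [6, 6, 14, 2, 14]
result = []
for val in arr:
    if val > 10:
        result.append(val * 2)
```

Sum of doubled values > 10
`result` takes the values: [] → [28] → [28, 28]
So `sum(result)` = 56

Answer: 56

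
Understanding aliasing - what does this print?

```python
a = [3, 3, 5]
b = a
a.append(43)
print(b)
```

Key concept: basic list aliasing.
Step by step:
`a = [3, 3, 5]` → a = [3, 3, 5]
`b = a` → b = [3, 3, 5] (same object as a)
`a.append(43)` → a = [3, 3, 5, 43] (same object as b); b = [3, 3, 5, 43] (same object as a)
`print(b)` → prints [3, 3, 5, 43]

Answer: [3, 3, 5, 43]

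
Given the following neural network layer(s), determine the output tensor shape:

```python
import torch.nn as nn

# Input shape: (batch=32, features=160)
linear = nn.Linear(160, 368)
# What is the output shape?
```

Input: (32, 160) -> Output: (32, 368)

Answer: (32, 368)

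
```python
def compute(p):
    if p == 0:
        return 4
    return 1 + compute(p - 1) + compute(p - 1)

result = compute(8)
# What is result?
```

compute(p) = 1 + 2·compute(p-1), compute(0)=4. Closed form: (4+1)·2^8 - 1 = 1279.

Answer: 1279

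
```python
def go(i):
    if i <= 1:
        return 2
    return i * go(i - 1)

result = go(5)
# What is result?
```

go(5) = 5 * 4 * 3 * 2 * 2 = 240

Answer: 240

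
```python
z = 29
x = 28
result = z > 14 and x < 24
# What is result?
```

Trace:
`z = 29` → z = 29
`x = 28` → x = 28
`result = z > 14 and x < 24` → result = False
So result = False

Answer: False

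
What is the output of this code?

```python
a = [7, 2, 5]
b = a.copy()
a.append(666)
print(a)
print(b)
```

Key concept: list.copy() creates independent copy.
Step by step:
`a = [7, 2, 5]` → a = [7, 2, 5]
`b = a.copy()` → b = [7, 2, 5]
`a.append(666)` → a = [7, 2, 5, 666]
`print(a)` → prints [7, 2, 5, 666]
`print(b)` → prints [7, 2, 5]

Answer:
[7, 2, 5, 666]
[7, 2, 5]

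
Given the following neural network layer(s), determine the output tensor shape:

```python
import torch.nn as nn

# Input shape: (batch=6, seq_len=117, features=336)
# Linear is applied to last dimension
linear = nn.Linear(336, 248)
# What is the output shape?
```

Input: (6, 117, 336) -> Output: (6, 117, 248)

Answer: (6, 117, 248)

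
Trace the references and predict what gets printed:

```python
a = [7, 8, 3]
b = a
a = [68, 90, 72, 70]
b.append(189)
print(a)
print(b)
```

Key concept: rebinding vs mutation: a is rebound to a new list, b still points at the original.
Step by step:
`a = [7, 8, 3]` → a = [7, 8, 3]
`b = a` → b = [7, 8, 3] (same object as a)
`a = [68, 90, 72, 70]` → a = [68, 90, 72, 70]
`b.append(189)` → b = [7, 8, 3, 189]
`print(a)` → prints [68, 90, 72, 70]
`print(b)` → prints [7, 8, 3, 189]

Answer:
[68, 90, 72, 70]
[7, 8, 3, 189]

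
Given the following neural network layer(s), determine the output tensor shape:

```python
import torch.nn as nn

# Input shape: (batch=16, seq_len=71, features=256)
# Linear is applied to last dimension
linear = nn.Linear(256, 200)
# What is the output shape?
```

Input: (16, 71, 256) -> Output: (16, 71, 200)

Answer: (16, 71, 200)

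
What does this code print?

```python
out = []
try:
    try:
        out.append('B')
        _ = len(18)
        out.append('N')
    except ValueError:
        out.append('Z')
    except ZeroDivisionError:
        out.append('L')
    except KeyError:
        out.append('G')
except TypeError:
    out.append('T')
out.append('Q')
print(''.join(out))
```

Execution trace: 'B' (try body) → 'T' (outer except TypeError) → 'Q' (after the try/except). Output: BTQ

Answer: BTQ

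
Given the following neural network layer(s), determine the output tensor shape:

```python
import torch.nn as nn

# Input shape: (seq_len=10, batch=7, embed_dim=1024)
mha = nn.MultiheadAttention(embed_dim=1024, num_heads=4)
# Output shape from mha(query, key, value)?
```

Input: (10, 7, 1024) -> Output: (10, 7, 1024)

Answer: (10, 7, 1024)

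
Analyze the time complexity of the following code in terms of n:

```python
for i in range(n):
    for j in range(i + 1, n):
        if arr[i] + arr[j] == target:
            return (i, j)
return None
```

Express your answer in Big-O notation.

This is Two sum brute force. Time complexity: O(n²).

Answer: O(n²)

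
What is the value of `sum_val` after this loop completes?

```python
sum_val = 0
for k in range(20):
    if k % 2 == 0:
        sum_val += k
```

Sum of even numbers 0 to 19
`sum_val` takes the values: 0 → 2 → 6 → 12 → 20 → 30 → 42 → 56 → 72 → 90

Answer: 90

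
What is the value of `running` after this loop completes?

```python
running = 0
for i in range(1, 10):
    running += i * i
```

Sum of squares 1² to 9² = 285
`running` takes the values: 0 → 1 → 5 → 14 → 30 → 55 → 91 → 140 → 204 → 285

Answer: 285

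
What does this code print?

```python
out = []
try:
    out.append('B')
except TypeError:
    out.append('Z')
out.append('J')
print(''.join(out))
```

Execution trace: 'B' (try body, no exception) → 'J' (after the try/except). Output: BJ

Answer: BJ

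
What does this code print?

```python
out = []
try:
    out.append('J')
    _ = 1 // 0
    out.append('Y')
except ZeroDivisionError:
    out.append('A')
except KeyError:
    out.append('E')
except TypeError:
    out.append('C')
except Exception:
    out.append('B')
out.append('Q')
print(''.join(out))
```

Execution trace: 'J' (try body) → 'A' (except ZeroDivisionError) → 'Q' (after the try/except). Output: JAQ

Answer: JAQ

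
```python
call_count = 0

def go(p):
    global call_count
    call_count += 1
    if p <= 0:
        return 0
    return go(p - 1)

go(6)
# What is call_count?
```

Linear recursion stepping by 1: 7 calls from p=6 down to ≤0.

Answer: 7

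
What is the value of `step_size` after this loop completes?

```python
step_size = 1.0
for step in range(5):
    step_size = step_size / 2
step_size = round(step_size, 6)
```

Halving LR 5 times: 1 / 2^5
`step_size` takes the values: 1.0 → 0.5 → 0.25 → 0.125 → 0.0625 → 0.03125

Answer: 0.03125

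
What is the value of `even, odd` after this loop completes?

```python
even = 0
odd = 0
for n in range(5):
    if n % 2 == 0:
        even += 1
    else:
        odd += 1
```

Count evens and odds in range(5)
`even, odd` takes the values: (0, 0) → (1, 0) → (1, 1) → (2, 1) → (2, 2) → (3, 2)

Answer: 3, 2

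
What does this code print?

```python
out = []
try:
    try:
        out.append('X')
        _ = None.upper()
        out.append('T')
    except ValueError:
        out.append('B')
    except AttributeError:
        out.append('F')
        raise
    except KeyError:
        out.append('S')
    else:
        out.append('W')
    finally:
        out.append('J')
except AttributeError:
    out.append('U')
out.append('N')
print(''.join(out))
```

Execution trace: 'X' (inner try body) → 'F' (inner except AttributeError) → 'J' (inner finally) → 'U' (outer except AttributeError) → 'N' (after the try/except). Output: XFJUN

Answer: XFJUN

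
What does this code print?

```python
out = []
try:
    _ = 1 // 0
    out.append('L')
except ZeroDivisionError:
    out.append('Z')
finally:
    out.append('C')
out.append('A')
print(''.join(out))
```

Execution trace: 'Z' (except ZeroDivisionError) → 'C' (finally) → 'A' (after the try/except). Output: ZCA

Answer: ZCA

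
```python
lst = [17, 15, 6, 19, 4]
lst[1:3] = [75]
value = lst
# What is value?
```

Trace:
`lst = [17, 15, 6, 19, 4]` → lst = [17, 15, 6, 19, 4]
`lst[1:3] = [75]` → lst = [17, 75, 19, 4]
`value = lst` → value = [17, 75, 19, 4]
So value = [17, 75, 19, 4]

Answer: [17, 75, 19, 4]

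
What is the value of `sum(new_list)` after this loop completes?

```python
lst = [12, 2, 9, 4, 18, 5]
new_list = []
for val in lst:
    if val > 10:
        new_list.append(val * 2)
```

Sum of doubled values > 10
`new_list` takes the values: [] → [24] → [24, 36]
So `sum(new_list)` = 60

Answer: 60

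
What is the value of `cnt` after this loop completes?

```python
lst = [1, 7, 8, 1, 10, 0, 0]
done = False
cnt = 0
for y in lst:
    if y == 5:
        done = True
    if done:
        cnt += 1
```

Count elements after first 5 in [1, 7, 8, 1, 10, 0, 0]
`cnt` takes the values: 0

Answer: 0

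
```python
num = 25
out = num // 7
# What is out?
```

Trace:
`num = 25` → num = 25
`out = num // 7` → out = 3
So out = 3

Answer: 3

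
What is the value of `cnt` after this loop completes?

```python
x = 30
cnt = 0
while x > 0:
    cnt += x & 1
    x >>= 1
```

Count set bits in 30 (binary: 0b11110)
`cnt` takes the values: 0 → 1 → 2 → 3 → 4

Answer: 4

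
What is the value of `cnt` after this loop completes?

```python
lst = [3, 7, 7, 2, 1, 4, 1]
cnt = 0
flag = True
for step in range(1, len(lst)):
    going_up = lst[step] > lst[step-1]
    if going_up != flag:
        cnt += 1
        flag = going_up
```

Count direction changes in [3, 7, 7, 2, 1, 4, 1]
`cnt` takes the values: 0 → 1 → 2 → 3

Answer: 3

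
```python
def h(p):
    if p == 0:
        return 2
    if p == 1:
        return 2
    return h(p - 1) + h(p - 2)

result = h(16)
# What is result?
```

Build up from base cases: h(0)=2, h(1)=2, h(2)=4, h(3)=6, h(4)=10, h(5)=16, h(6)=26, ..., h(16)=3194

Answer: 3194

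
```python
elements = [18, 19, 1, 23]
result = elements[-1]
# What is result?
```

Trace:
`elements = [18, 19, 1, 23]` → elements = [18, 19, 1, 23]
`result = elements[-1]` → result = 23
So result = 23

Answer: 23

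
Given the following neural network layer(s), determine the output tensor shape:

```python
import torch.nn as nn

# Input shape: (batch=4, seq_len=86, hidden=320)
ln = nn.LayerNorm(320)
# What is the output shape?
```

Input: (4, 86, 320) -> Output: (4, 86, 320)

Answer: (4, 86, 320)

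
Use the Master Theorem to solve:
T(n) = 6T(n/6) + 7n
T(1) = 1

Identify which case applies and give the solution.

a=6, b=6, f(n)=7n. log_6(6) = 1. Since c=1 = 1, Case 2 applies: T(n) = Θ(n^log_b(a) · log n) = O(n log n).

Answer: O(n log n) - Case 2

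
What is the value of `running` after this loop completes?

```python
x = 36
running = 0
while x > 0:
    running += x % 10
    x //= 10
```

Sum digits of 36
`running` takes the values: 0 → 6 → 9

Answer: 9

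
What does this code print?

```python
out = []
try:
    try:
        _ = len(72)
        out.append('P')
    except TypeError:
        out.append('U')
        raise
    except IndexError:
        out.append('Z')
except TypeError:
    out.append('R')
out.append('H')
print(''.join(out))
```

Execution trace: 'U' (inner except TypeError) → 'R' (outer except TypeError) → 'H' (after the try/except). Output: URH

Answer: URH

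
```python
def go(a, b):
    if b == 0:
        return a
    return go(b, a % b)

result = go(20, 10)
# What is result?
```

go(20, 10) -> go(10, 0) -> 10

Answer: 10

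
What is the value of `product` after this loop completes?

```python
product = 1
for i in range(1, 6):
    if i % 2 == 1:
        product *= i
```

Product of odd numbers 1 to 5
`product` takes the values: 1 → 3 → 15

Answer: 15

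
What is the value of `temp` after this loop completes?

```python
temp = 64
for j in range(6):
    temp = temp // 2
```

Halve 6 times: 64 // 2^6 = 1
`temp` takes the values: 64 → 32 → 16 → 8 → 4 → 2 → 1

Answer: 1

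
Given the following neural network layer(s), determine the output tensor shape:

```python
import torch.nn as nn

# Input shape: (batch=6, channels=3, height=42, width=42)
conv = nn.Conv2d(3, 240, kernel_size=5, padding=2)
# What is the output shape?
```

Input: (6, 3, 42, 42) -> Output: (6, 240, 42, 42)

Answer: (6, 240, 42, 42)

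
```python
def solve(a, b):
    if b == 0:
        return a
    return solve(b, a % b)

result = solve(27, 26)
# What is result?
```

solve(27, 26) -> solve(26, 1) -> solve(1, 0) -> 1

Answer: 1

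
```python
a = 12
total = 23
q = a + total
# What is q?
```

Trace:
`a = 12` → a = 12
`total = 23` → total = 23
`q = a + total` → q = 35
So q = 35

Answer: 35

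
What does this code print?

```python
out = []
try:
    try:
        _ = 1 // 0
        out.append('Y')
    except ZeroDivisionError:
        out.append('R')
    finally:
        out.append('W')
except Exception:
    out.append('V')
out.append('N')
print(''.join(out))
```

Execution trace: 'R' (inner except ZeroDivisionError) → 'W' (inner finally) → 'N' (after the try/except). Output: RWN

Answer: RWN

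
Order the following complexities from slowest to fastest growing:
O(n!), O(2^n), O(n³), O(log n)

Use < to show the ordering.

Ordered by growth rate: O(log n) < O(n³) < O(2^n) < O(n!)

Answer: O(log n) < O(n³) < O(2^n) < O(n!)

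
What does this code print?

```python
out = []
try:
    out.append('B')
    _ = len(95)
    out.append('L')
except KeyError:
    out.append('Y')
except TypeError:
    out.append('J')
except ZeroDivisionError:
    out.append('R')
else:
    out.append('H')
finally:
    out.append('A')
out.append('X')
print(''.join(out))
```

Execution trace: 'B' (try body) → 'J' (except TypeError) → 'A' (finally) → 'X' (after the try/except). Output: BJAX

Answer: BJAX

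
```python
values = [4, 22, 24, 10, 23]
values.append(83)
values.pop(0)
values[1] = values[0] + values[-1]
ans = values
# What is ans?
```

Trace:
`values = [4, 22, 24, 10, 23]` → values = [4, 22, 24, 10, 23]
`values.append(83)` → values = [4, 22, 24, 10, 23, 83]
`values.pop(0)` → values = [22, 24, 10, 23, 83]
`values[1] = values[0] + values[-1]` → values = [22, 105, 10, 23, 83]
`ans = values` → ans = [22, 105, 10, 23, 83]
So ans = [22, 105, 10, 23, 83]

Answer: [22, 105, 10, 23, 83]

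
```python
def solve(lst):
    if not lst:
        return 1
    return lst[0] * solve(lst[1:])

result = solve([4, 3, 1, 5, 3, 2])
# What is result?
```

Product over [4, 3, 1, 5, 3, 2] = 4 * 3 * 1 * 5 * 3 * 2 = 360

Answer: 360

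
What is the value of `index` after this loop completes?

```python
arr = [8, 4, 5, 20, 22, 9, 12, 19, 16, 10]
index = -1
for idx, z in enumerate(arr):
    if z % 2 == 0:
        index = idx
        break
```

First even number index in [8, 4, 5, 20, 22, 9, 12, 19, 16, 10]
`index` takes the values: -1 → 0

Answer: 0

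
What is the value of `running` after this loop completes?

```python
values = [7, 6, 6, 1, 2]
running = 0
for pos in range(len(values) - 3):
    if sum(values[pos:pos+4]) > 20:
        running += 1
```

Count windows with sum > 20
`running` takes the values: 0

Answer: 0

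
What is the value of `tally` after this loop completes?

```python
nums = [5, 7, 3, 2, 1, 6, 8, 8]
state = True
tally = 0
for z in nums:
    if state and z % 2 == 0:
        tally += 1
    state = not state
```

Count even values at even positions
`tally` takes the values: 0 → 1

Answer: 1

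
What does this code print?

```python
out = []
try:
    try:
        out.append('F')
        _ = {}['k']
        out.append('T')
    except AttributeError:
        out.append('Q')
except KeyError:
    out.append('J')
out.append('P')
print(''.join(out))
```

Execution trace: 'F' (try body) → 'J' (outer except KeyError) → 'P' (after the try/except). Output: FJP

Answer: FJP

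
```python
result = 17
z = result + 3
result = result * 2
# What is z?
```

Trace:
`result = 17` → result = 17
`z = result + 3` → z = 20
`result = result * 2` → result = 34
So z = 20

Answer: 20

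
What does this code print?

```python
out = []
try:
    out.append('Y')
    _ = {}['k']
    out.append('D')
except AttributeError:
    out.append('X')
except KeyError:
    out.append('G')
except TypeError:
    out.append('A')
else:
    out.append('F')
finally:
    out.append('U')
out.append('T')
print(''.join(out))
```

Execution trace: 'Y' (try body) → 'G' (except KeyError) → 'U' (finally) → 'T' (after the try/except). Output: YGUT

Answer: YGUT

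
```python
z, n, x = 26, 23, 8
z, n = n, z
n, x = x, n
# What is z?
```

Trace:
`z, n, x = 26, 23, 8` → z = 26; n = 23; x = 8
`z, n = n, z` → z = 23; n = 26
`n, x = x, n` → n = 8; x = 26
So z = 23

Answer: 23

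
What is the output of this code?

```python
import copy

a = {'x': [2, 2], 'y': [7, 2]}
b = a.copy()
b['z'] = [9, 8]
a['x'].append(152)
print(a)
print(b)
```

Key concept: shallow copy of dict with mutable values.
Step by step:
`a = {'x': [2, 2], 'y': [7, 2]}` → a = {'x': [2, 2], 'y': [7, 2]}
`b = a.copy()` → b = {'x': [2, 2], 'y': [7, 2]}
`b['z'] = [9, 8]` → b = {'x': [2, 2], 'y': [7, 2], 'z': [9, 8]}
`a['x'].append(152)` → a = {'x': [2, 2, 152], 'y': [7, 2]}; b = {'x': [2, 2, 152], 'y': [7, 2], 'z': [9, 8]}
`print(a)` → prints {'x': [2, 2, 152], 'y': [7, 2]}
`print(b)` → prints {'x': [2, 2, 152], 'y': [7, 2], 'z': [9, 8]}

Answer:
{'x': [2, 2, 152], 'y': [7, 2]}
{'x': [2, 2, 152], 'y': [7, 2], 'z': [9, 8]}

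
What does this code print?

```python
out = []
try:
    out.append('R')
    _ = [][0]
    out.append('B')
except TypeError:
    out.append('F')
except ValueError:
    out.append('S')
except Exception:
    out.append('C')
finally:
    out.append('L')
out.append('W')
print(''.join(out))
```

Execution trace: 'R' (try body) → 'C' (except Exception) → 'L' (finally) → 'W' (after the try/except). Output: RCLW

Answer: RCLW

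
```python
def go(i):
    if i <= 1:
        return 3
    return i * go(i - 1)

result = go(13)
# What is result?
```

go(13) = 13 * 12 * 11 * 10 * 9 * 8 * 7 * 6 * 5 * 4 * 3 * 2 * 3 = 18681062400

Answer: 18681062400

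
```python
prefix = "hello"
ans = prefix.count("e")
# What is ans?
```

Trace:
`prefix = "hello"` → prefix = 'hello'
`ans = prefix.count("e")` → ans = 1
So ans = 1

Answer: 1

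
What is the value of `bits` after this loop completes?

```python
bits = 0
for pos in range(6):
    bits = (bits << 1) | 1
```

Build 6 consecutive 1-bits: 0b111111
`bits` takes the values: 0 → 1 → 3 → 7 → 15 → 31 → 63

Answer: 63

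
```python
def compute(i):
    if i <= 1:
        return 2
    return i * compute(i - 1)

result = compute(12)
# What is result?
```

compute(12) = 12 * 11 * 10 * 9 * 8 * 7 * 6 * 5 * 4 * 3 * 2 * 2 = 958003200

Answer: 958003200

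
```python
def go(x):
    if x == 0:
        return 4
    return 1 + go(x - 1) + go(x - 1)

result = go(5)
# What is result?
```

go(x) = 1 + 2·go(x-1), go(0)=4. Closed form: (4+1)·2^5 - 1 = 159.

Answer: 159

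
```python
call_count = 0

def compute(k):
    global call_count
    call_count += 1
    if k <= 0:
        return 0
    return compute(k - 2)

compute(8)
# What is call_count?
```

Linear recursion stepping by 2: 5 calls from k=8 down to ≤0.

Answer: 5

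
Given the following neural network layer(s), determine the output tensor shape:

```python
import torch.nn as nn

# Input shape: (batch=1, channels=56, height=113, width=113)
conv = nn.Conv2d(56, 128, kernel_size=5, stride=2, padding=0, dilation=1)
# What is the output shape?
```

Input: (1, 56, 113, 113) -> Output: (1, 128, 55, 55)

Answer: (1, 128, 55, 55)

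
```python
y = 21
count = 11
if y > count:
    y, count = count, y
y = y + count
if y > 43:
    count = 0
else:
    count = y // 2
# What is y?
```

Trace:
`y = 21` → y = 21
`count = 11` → count = 11
`if y > count: ...` → y > count is True → y = 11; count = 21
`y = y + count` → y = 32
`if y > 43: ...` → y > 43 is False, take else branch → count = 16
So y = 32

Answer: 32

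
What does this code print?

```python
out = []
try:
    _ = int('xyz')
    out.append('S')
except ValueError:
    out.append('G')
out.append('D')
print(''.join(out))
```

Execution trace: 'G' (except ValueError) → 'D' (after the try/except). Output: GD

Answer: GD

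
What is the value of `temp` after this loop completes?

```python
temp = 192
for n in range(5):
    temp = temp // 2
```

Halve 5 times: 192 // 2^5 = 6
`temp` takes the values: 192 → 96 → 48 → 24 → 12 → 6

Answer: 6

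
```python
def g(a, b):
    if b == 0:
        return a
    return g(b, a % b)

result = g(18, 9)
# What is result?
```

g(18, 9) -> g(9, 0) -> 9

Answer: 9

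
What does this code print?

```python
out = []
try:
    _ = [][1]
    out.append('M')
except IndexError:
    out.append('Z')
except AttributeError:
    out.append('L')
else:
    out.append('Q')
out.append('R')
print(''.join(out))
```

Execution trace: 'Z' (except IndexError) → 'R' (after the try/except). Output: ZR

Answer: ZR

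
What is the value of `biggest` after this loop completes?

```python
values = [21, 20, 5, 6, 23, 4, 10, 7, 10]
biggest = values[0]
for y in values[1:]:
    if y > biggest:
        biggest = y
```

Maximum of [21, 20, 5, 6, 23, 4, 10, 7, 10]
`biggest` takes the values: 21 → 23

Answer: 23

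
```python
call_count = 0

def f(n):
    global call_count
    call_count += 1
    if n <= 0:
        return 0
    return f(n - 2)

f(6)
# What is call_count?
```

Linear recursion stepping by 2: 4 calls from n=6 down to ≤0.

Answer: 4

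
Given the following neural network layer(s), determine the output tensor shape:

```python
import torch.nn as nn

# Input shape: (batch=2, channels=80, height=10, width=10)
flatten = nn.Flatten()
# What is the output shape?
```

Input: (2, 80, 10, 10) -> Output: (2, 8000)

Answer: (2, 8000)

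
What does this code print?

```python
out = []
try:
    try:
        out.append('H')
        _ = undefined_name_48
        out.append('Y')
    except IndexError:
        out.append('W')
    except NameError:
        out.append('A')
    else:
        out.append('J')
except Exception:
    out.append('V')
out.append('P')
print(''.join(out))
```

Execution trace: 'H' (inner try body) → 'A' (inner except NameError) → 'P' (after the try/except). Output: HAP

Answer: HAP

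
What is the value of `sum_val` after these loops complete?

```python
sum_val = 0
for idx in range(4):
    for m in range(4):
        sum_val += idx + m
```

Sum of all idx+m for idx,m in 4x4
`sum_val` takes the values: 0 → 1 → 3 → 6 → 7 → 9 → 12 → 16 → 18 → 21 → 25 → 30 → 33 → 37 → 42 → 48

Answer: 48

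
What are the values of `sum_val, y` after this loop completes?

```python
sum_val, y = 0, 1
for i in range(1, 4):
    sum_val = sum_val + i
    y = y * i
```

Sum and factorial of 1 to 3
`sum_val, y` takes the values: (0, 1) → (1, 1) → (3, 1) → (3, 2) → (6, 2) → (6, 6)

Answer: 6, 6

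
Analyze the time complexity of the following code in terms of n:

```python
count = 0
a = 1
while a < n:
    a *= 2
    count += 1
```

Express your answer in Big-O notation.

Each loop level contributes: log n. Multiplying the contributions gives O(log n).

Answer: O(log n)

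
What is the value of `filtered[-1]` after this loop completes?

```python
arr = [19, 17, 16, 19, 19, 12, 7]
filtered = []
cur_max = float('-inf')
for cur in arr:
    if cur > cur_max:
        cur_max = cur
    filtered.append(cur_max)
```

Running max ends at 19
`filtered` takes the values: [] → [19] → [19, 19] → [19, 19, 19] → [19, 19, 19, 19] → [19, 19, 19, 19, 19] → [19, 19, 19, 19, 19, 19] → [19, 19, 19, 19, 19, 19, 19]
So `filtered[-1]` = 19

Answer: 19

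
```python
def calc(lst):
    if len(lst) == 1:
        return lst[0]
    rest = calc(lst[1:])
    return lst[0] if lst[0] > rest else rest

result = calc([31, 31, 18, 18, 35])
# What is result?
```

Recursive max over [31, 31, 18, 18, 35] = 35

Answer: 35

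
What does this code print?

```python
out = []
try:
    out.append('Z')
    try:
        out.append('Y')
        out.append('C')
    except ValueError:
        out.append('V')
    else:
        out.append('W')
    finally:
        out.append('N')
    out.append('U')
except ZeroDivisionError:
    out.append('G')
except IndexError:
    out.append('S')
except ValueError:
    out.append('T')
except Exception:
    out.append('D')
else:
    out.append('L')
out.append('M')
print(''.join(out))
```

Execution trace: 'Z' (try body) → 'Y' (inner try body) → 'C' (inner try body, no exception) → 'W' (inner else) → 'N' (inner finally) → 'U' (try body, no exception) → 'L' (else) → 'M' (after the try/except). Output: ZYCWNULM

Answer: ZYCWNULM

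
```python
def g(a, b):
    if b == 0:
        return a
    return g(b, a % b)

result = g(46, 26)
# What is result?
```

g(46, 26) -> g(26, 20) -> g(20, 6) -> g(6, 2) -> g(2, 0) -> 2

Answer: 2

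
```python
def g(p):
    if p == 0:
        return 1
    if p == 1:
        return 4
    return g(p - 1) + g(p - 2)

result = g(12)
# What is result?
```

Build up from base cases: g(0)=1, g(1)=4, g(2)=5, g(3)=9, g(4)=14, g(5)=23, g(6)=37, ..., g(12)=665

Answer: 665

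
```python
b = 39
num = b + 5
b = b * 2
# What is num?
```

Trace:
`b = 39` → b = 39
`num = b + 5` → num = 44
`b = b * 2` → b = 78
So num = 44

Answer: 44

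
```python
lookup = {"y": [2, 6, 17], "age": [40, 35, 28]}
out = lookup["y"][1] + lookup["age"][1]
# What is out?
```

Trace:
`lookup = {"y": [2, 6, 17], "age": [40, 35, 28]}` → lookup = {'y': [2, 6, 17], 'age': [40, 35, 28]}
`out = lookup["y"][1] + lookup["age"][1]` → out = 41
So out = 41

Answer: 41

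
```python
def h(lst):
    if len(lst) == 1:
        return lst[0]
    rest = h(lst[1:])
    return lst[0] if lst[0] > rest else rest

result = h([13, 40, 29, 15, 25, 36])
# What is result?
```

Recursive max over [13, 40, 29, 15, 25, 36] = 40

Answer: 40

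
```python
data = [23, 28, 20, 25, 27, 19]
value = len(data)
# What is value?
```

Trace:
`data = [23, 28, 20, 25, 27, 19]` → data = [23, 28, 20, 25, 27, 19]
`value = len(data)` → value = 6
So value = 6

Answer: 6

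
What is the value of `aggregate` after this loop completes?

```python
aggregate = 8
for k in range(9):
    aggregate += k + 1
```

Start at 8, add 1 to 9 = 53
`aggregate` takes the values: 8 → 9 → 11 → 14 → 18 → 23 → 29 → 36 → 44 → 53

Answer: 53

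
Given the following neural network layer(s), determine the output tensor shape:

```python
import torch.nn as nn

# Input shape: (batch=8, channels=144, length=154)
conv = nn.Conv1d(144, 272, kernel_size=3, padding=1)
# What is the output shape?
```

Input: (8, 144, 154) -> Output: (8, 272, 154)

Answer: (8, 272, 154)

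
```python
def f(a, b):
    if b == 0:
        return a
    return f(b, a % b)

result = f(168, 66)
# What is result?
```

f(168, 66) -> f(66, 36) -> f(36, 30) -> f(30, 6) -> f(6, 0) -> 6

Answer: 6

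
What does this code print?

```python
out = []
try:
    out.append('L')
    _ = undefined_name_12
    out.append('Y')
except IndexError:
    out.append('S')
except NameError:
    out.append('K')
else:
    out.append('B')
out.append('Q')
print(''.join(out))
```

Execution trace: 'L' (try body) → 'K' (except NameError) → 'Q' (after the try/except). Output: LKQ

Answer: LKQ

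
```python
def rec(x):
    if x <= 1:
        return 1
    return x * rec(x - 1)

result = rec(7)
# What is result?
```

rec(7) = 7 * 6 * 5 * 4 * 3 * 2 * 1 = 5040

Answer: 5040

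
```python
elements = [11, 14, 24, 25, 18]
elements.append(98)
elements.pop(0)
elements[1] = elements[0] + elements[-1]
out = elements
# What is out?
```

Trace:
`elements = [11, 14, 24, 25, 18]` → elements = [11, 14, 24, 25, 18]
`elements.append(98)` → elements = [11, 14, 24, 25, 18, 98]
`elements.pop(0)` → elements = [14, 24, 25, 18, 98]
`elements[1] = elements[0] + elements[-1]` → elements = [14, 112, 25, 18, 98]
`out = elements` → out = [14, 112, 25, 18, 98]
So out = [14, 112, 25, 18, 98]

Answer: [14, 112, 25, 18, 98]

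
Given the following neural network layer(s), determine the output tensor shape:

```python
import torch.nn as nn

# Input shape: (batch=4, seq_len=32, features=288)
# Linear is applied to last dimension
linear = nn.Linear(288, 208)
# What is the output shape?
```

Input: (4, 32, 288) -> Output: (4, 32, 208)

Answer: (4, 32, 208)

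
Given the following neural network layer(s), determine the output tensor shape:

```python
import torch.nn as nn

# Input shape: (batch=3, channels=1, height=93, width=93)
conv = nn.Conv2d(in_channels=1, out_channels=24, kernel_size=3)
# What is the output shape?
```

Input: (3, 1, 93, 93) -> Output: (3, 24, 91, 91)

Answer: (3, 24, 91, 91)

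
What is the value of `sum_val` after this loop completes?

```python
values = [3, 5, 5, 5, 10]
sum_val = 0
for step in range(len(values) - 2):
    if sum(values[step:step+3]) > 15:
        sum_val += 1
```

Count windows with sum > 15
`sum_val` takes the values: 0 → 1

Answer: 1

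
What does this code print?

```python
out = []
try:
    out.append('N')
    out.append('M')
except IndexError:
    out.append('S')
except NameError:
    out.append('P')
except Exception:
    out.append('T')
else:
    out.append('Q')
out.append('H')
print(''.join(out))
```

Execution trace: 'N' (try body) → 'M' (try body, no exception) → 'Q' (else) → 'H' (after the try/except). Output: NMQH

Answer: NMQH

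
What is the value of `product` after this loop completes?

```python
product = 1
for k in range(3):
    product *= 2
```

2^3 = 8
`product` takes the values: 1 → 2 → 4 → 8

Answer: 8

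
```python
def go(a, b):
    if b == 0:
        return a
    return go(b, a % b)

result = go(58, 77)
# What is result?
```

go(58, 77) -> go(77, 58) -> go(58, 19) -> go(19, 1) -> go(1, 0) -> 1

Answer: 1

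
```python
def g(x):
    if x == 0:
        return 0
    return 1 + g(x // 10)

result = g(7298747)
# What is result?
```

Count of digits of 7298747: 7

Answer: 7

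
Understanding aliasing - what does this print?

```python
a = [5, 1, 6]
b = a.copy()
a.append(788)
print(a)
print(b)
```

Key concept: list.copy() creates independent copy.
Step by step:
`a = [5, 1, 6]` → a = [5, 1, 6]
`b = a.copy()` → b = [5, 1, 6]
`a.append(788)` → a = [5, 1, 6, 788]
`print(a)` → prints [5, 1, 6, 788]
`print(b)` → prints [5, 1, 6]

Answer:
[5, 1, 6, 788]
[5, 1, 6]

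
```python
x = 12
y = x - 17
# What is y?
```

Trace:
`x = 12` → x = 12
`y = x - 17` → y = -5
So y = -5

Answer: -5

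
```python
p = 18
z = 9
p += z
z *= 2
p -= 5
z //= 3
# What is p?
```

Trace:
`p = 18` → p = 18
`z = 9` → z = 9
`p += z` → p = 27
`z *= 2` → z = 18
`p -= 5` → p = 22
`z //= 3` → z = 6
So p = 22

Answer: 22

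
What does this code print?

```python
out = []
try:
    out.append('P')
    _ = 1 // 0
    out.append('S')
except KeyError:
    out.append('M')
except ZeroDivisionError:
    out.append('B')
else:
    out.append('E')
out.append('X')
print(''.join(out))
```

Execution trace: 'P' (try body) → 'B' (except ZeroDivisionError) → 'X' (after the try/except). Output: PBX

Answer: PBX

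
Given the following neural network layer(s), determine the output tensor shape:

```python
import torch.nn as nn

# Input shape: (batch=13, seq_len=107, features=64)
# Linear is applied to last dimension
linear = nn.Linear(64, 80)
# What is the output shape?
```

Input: (13, 107, 64) -> Output: (13, 107, 80)

Answer: (13, 107, 80)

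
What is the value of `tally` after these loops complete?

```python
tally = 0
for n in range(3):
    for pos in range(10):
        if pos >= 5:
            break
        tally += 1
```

Inner breaks at 5, outer runs 3 times
`tally` takes the values: 0 → 1 → 2 → 3 → 4 → 5 → 6 → 7 → 8 → 9 → 10 → 11 → 12 → 13 → 14 → 15

Answer: 15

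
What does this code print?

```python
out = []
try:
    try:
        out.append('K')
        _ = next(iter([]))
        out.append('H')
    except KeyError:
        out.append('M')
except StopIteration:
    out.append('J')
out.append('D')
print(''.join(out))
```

Execution trace: 'K' (try body) → 'J' (outer except StopIteration) → 'D' (after the try/except). Output: KJD

Answer: KJD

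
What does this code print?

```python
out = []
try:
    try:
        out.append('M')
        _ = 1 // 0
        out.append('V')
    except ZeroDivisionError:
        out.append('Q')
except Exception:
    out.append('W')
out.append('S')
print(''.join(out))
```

Execution trace: 'M' (inner try body) → 'Q' (inner except ZeroDivisionError) → 'S' (after the try/except). Output: MQS

Answer: MQS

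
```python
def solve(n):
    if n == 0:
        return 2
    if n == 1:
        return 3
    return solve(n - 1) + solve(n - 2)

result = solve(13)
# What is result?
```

Build up from base cases: solve(0)=2, solve(1)=3, solve(2)=5, solve(3)=8, solve(4)=13, solve(5)=21, solve(6)=34, ..., solve(13)=987

Answer: 987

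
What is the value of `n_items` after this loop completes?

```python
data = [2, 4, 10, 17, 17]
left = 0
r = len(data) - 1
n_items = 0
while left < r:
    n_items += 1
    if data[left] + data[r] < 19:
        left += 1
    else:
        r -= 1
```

Steps to find pair summing to 19
`n_items` takes the values: 0 → 1 → 2 → 3 → 4

Answer: 4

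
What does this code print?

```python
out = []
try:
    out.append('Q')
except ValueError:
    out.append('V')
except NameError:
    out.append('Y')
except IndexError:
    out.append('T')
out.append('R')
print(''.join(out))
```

Execution trace: 'Q' (try body, no exception) → 'R' (after the try/except). Output: QR

Answer: QR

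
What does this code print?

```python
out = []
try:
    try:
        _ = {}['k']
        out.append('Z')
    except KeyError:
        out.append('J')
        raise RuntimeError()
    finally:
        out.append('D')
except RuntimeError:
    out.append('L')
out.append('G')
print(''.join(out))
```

Execution trace: 'J' (inner except KeyError) → 'D' (inner finally) → 'L' (outer except RuntimeError) → 'G' (after the try/except). Output: JDLG

Answer: JDLG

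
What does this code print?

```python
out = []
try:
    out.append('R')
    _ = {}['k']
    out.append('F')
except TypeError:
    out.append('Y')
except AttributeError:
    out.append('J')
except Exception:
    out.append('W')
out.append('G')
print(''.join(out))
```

Execution trace: 'R' (try body) → 'W' (except Exception) → 'G' (after the try/except). Output: RWG

Answer: RWG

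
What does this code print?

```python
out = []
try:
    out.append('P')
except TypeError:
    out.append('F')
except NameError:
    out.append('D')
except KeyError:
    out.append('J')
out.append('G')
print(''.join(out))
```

Execution trace: 'P' (try body, no exception) → 'G' (after the try/except). Output: PG

Answer: PG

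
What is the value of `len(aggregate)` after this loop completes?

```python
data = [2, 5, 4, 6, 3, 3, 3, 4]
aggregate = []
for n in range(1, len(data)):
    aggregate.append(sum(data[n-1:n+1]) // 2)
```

Number of 2-element averages
`aggregate` takes the values: [] → [3] → [3, 4] → [3, 4, 5] → [3, 4, 5, 4] → [3, 4, 5, 4, 3] → [3, 4, 5, 4, 3, 3] → [3, 4, 5, 4, 3, 3, 3]
So `len(aggregate)` = 7

Answer: 7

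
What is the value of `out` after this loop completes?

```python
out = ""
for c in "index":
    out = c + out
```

Reverse 'index'
`out` takes the values: "" → "i" → "ni" → "dni" → "edni" → "xedni"

Answer: "xedni"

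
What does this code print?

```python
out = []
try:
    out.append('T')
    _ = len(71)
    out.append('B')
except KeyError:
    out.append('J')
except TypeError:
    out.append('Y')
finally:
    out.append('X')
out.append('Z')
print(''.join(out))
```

Execution trace: 'T' (try body) → 'Y' (except TypeError) → 'X' (finally) → 'Z' (after the try/except). Output: TYXZ

Answer: TYXZ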